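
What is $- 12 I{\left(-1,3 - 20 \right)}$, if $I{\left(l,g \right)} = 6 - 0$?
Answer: $-72$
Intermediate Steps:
$I{\left(l,g \right)} = 6$ ($I{\left(l,g \right)} = 6 + 0 = 6$)
$- 12 I{\left(-1,3 - 20 \right)} = \left(-12\right) 6 = -72$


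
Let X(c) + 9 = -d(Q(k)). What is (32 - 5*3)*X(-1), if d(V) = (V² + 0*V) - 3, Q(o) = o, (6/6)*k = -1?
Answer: -119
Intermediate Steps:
k = -1
d(V) = -3 + V² (d(V) = (V² + 0) - 3 = V² - 3 = -3 + V²)
X(c) = -7 (X(c) = -9 - (-3 + (-1)²) = -9 - (-3 + 1) = -9 - 1*(-2) = -9 + 2 = -7)
(32 - 5*3)*X(-1) = (32 - 5*3)*(-7) = (32 - 15)*(-7) = 17*(-7) = -119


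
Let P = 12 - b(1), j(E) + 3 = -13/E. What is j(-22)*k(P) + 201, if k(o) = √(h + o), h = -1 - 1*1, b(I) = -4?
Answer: 201 - 53*√14/22 ≈ 191.99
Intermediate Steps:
j(E) = -3 - 13/E
P = 16 (P = 12 - 1*(-4) = 12 + 4 = 16)
h = -2 (h = -1 - 1 = -2)
k(o) = √(-2 + o)
j(-22)*k(P) + 201 = (-3 - 13/(-22))*√(-2 + 16) + 201 = (-3 - 13*(-1/22))*√14 + 201 = (-3 + 13/22)*√14 + 201 = -53*√14/22 + 201 = 201 - 53*√14/22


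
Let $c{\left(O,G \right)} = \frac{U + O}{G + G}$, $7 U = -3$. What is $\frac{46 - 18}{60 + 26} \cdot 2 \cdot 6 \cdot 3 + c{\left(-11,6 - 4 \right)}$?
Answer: $\frac{2668}{301} \approx 8.8638$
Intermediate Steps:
$U = - \frac{3}{7}$ ($U = \frac{1}{7} \left(-3\right) = - \frac{3}{7} \approx -0.42857$)
$c{\left(O,G \right)} = \frac{- \frac{3}{7} + O}{2 G}$ ($c{\left(O,G \right)} = \frac{- \frac{3}{7} + O}{G + G} = \frac{- \frac{3}{7} + O}{2 G}$)
$\frac{46 - 18}{60 + 26} \cdot 2 \cdot 6 \cdot 3 + c{\left(-11,6 - 4 \right)} = \frac{46 - 18}{60 + 26} \cdot 2 \cdot 6 \cdot 3 + \frac{-3 + 7 \left(-11\right)}{14 \left(6 - 4\right)} = \frac{28}{86} \cdot 12 \cdot 3 + \frac{-3 - 77}{14 \cdot 2} = 28 \cdot \frac{1}{86} \cdot 36 + \frac{1}{14} \cdot \frac{1}{2} \left(-80\right) = \frac{14}{43} \cdot 36 - \frac{20}{7} = \frac{504}{43} - \frac{20}{7} = \frac{2668}{301}$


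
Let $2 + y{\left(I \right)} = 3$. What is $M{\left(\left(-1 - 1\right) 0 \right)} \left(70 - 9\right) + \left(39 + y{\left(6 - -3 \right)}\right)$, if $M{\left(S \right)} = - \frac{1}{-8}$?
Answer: $\frac{381}{8} \approx 47.625$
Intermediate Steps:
$y{\left(I \right)} = 1$ ($y{\left(I \right)} = -2 + 3 = 1$)
$M{\left(S \right)} = \frac{1}{8}$ ($M{\left(S \right)} = \left(-1\right) \left(- \frac{1}{8}\right) = \frac{1}{8}$)
$M{\left(\left(-1 - 1\right) 0 \right)} \left(70 - 9\right) + \left(39 + y{\left(6 - -3 \right)}\right) = \frac{70 - 9}{8} + \left(39 + 1\right) = \frac{1}{8} \cdot 61 + 40 = \frac{61}{8} + 40 = \frac{381}{8}$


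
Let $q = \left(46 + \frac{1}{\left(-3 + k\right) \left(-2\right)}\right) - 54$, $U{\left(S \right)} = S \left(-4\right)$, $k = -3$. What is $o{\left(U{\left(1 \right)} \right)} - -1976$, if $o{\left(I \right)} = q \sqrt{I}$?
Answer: $1976 - \frac{95 i}{6} \approx 1976.0 - 15.833 i$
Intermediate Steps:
$U{\left(S \right)} = - 4 S$
$q = - \frac{95}{12}$ ($q = \left(46 + \frac{1}{\left(-3 - 3\right) \left(-2\right)}\right) - 54 = \left(46 + \frac{1}{\left(-6\right) \left(-2\right)}\right) - 54 = \left(46 + \frac{1}{12}\right) - 54 = \frac{553}{12} - 54 = - \frac{95}{12} \approx -7.9167$)
$o{\left(I \right)} = - \frac{95 \sqrt{I}}{12}$
$o{\left(U{\left(1 \right)} \right)} - -1976 = - \frac{95 \sqrt{\left(-4\right) 1}}{12} - -1976 = - \frac{95 \sqrt{-4}}{12} + 1976 = - \frac{95 \cdot 2 i}{12} + 1976 = - \frac{95 i}{6} + 1976 = 1976 - \frac{95 i}{6}$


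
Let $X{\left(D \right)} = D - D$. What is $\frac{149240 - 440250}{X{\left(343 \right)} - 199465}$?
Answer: $\frac{58202}{39893} \approx 1.459$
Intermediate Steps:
$X{\left(D \right)} = 0$
$\frac{149240 - 440250}{X{\left(343 \right)} - 199465} = \frac{149240 - 440250}{0 - 199465} = - \frac{291010}{-199465} = \left(-291010\right) \left(- \frac{1}{199465}\right) = \frac{58202}{39893}$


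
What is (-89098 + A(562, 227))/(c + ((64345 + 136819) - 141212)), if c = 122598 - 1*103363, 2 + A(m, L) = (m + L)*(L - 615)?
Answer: -395232/79187 ≈ -4.9911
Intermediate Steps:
A(m, L) = -2 + (-615 + L)*(L + m) (A(m, L) = -2 + (m + L)*(L - 615) = -2 + (L + m)*(-615 + L) = -2 + (-615 + L)*(L + m))
c = 19235 (c = 122598 - 103363 = 19235)
(-89098 + A(562, 227))/(c + ((64345 + 136819) - 141212)) = (-89098 + (-2 + 227**2 - 615*227 - 615*562 + 227*562))/(19235 + ((64345 + 136819) - 141212)) = (-89098 + (-2 + 51529 - 139605 - 345630 + 127574))/(19235 + (201164 - 141212)) = (-89098 - 306134)/(19235 + 59952) = -395232/79187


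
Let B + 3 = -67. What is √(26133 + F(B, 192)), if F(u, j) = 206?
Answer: √26339 ≈ 162.29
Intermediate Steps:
B = -70 (B = -3 - 67 = -70)
√(26133 + F(B, 192)) = √(26133 + 206) = √26339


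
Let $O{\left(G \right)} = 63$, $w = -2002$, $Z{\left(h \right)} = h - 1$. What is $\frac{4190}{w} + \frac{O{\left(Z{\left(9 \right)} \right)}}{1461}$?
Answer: $- \frac{999244}{487487} \approx -2.0498$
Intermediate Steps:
$Z{\left(h \right)} = -1 + h$
$\frac{4190}{w} + \frac{O{\left(Z{\left(9 \right)} \right)}}{1461} = \frac{4190}{-2002} + \frac{63}{1461} = 4190 \left(- \frac{1}{2002}\right) + 63 \cdot \frac{1}{1461} = - \frac{2095}{1001} + \frac{21}{487} = - \frac{999244}{487487}$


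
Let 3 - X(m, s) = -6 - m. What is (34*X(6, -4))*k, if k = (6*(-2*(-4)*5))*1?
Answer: 122400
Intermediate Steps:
X(m, s) = 9 + m (X(m, s) = 3 - (-6 - m) = 3 + (6 + m) = 9 + m)
k = 240 (k = (6*(8*5))*1 = (6*40)*1 = 240*1 = 240)
(34*X(6, -4))*k = (34*(9 + 6))*240 = (34*15)*240 = 510*240 = 122400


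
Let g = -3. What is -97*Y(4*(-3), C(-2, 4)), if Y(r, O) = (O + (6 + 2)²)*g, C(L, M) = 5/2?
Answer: 38703/2 ≈ 19352.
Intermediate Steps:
C(L, M) = 5/2 (C(L, M) = 5*(½) = 5/2)
Y(r, O) = -192 - 3*O (Y(r, O) = (O + (6 + 2)²)*(-3) = (O + 8²)*(-3) = (O + 64)*(-3) = (64 + O)*(-3) = -192 - 3*O)
-97*Y(4*(-3), C(-2, 4)) = -97*(-192 - 3*5/2) = -97*(-192 - 15/2) = -97*(-399/2) = 38703/2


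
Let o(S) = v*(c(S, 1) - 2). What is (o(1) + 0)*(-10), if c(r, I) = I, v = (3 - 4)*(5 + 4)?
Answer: -90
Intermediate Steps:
v = -9 (v = -1*9 = -9)
o(S) = 9 (o(S) = -9*(1 - 2) = -9*(-1) = 9)
(o(1) + 0)*(-10) = (9 + 0)*(-10) = 9*(-10) = -90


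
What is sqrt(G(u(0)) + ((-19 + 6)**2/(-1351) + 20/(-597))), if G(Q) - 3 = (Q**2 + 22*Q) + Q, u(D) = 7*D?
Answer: 4*sqrt(115524146451)/806547 ≈ 1.6856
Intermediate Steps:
G(Q) = 3 + Q**2 + 23*Q (G(Q) = 3 + ((Q**2 + 22*Q) + Q) = 3 + (Q**2 + 23*Q) = 3 + Q**2 + 23*Q)
sqrt(G(u(0)) + ((-19 + 6)**2/(-1351) + 20/(-597))) = sqrt((3 + (7*0)**2 + 23*(7*0)) + ((-19 + 6)**2/(-1351) + 20/(-597))) = sqrt((3 + 0**2 + 23*0) + ((-13)**2*(-1/1351) + 20*(-1/597))) = sqrt((3 + 0 + 0) + (169*(-1/1351) - 20/597)) = sqrt(3 + (-169/1351 - 20/597)) = sqrt(3 - 127913/806547) = sqrt(2291728/806547) = 4*sqrt(115524146451)/806547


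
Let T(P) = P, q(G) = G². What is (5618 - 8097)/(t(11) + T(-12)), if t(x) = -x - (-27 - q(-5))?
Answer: -2479/29 ≈ -85.483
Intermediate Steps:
t(x) = 52 - x (t(x) = -x - (-27 - 1*(-5)²) = -x - (-27 - 1*25) = -x - (-27 - 25) = -x - 1*(-52) = -x + 52 = 52 - x)
(5618 - 8097)/(t(11) + T(-12)) = (5618 - 8097)/((52 - 1*11) - 12) = -2479/((52 - 11) - 12) = -2479/(41 - 12) = -2479/29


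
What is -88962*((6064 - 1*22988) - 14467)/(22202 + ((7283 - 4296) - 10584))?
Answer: 2792606142/14605 ≈ 1.9121e+5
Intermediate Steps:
-88962*((6064 - 1*22988) - 14467)/(22202 + ((7283 - 4296) - 10584)) = -88962*((6064 - 22988) - 14467)/(22202 + (2987 - 10584)) = -88962*(-16924 - 14467)/(22202 - 7597) = -88962/(14605/(-31391)) = -88962/(14605*(-1/31391)) = -88962/(-14605/31391) = -88962*(-31391/14605) = 2792606142/14605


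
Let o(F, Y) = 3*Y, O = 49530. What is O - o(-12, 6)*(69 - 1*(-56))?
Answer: 47280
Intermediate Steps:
O - o(-12, 6)*(69 - 1*(-56)) = 49530 - 3*6*(69 - 1*(-56)) = 49530 - 18*(69 + 56) = 49530 - 18*125 = 49530 - 1*2250 = 49530 - 2250 = 47280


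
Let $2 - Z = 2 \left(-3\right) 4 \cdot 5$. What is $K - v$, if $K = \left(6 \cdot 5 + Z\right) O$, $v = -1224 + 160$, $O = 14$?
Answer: $3192$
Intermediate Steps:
$v = -1064$
$Z = 122$ ($Z = 2 - 2 \left(-3\right) 4 \cdot 5 = 2 - \left(-6\right) 20 = 2 - -120 = 2 + 120 = 122$)
$K = 2128$ ($K = \left(6 \cdot 5 + 122\right) 14 = \left(30 + 122\right) 14 = 152 \cdot 14 = 2128$)
$K - v = 2128 - -1064 = 2128 + 1064 = 3192$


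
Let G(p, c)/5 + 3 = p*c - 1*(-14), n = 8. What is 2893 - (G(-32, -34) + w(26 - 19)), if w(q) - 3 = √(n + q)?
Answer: -2605 - √15 ≈ -2608.9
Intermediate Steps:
G(p, c) = 55 + 5*c*p (G(p, c) = -15 + 5*(p*c - 1*(-14)) = -15 + 5*(c*p + 14) = -15 + 5*(14 + c*p) = -15 + (70 + 5*c*p) = 55 + 5*c*p)
w(q) = 3 + √(8 + q)
2893 - (G(-32, -34) + w(26 - 19)) = 2893 - ((55 + 5*(-34)*(-32)) + (3 + √(8 + (26 - 19)))) = 2893 - ((55 + 5440) + (3 + √(8 + 7))) = 2893 - (5495 + (3 + √15)) = 2893 - (5498 + √15) = 2893 + (-5498 - √15) = -2605 - √15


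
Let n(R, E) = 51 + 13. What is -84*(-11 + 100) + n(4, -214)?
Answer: -7412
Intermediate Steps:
n(R, E) = 64
-84*(-11 + 100) + n(4, -214) = -84*(-11 + 100) + 64 = -84*89 + 64 = -7476 + 64 = -7412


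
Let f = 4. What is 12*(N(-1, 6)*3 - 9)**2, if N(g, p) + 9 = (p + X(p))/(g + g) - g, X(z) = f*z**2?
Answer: 798768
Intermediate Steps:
X(z) = 4*z**2
N(g, p) = -9 - g + (p + 4*p**2)/(2*g) (N(g, p) = -9 + ((p + 4*p**2)/(g + g) - g) = -9 + ((p + 4*p**2)/((2*g)) - g) = -9 + ((p + 4*p**2)*(1/(2*g)) - g) = -9 + ((p + 4*p**2)/(2*g) - g) = -9 + (-g + (p + 4*p**2)/(2*g)) = -9 - g + (p + 4*p**2)/(2*g))
12*(N(-1, 6)*3 - 9)**2 = 12*((((1/2)*6 + 2*6**2 - 1*(-1)*(9 - 1))/(-1))*3 - 9)**2 = 12*(-(3 + 2*36 - 1*(-1)*8)*3 - 9)**2 = 12*(-(3 + 72 + 8)*3 - 9)**2 = 12*(-1*83*3 - 9)**2 = 12*(-83*3 - 9)**2 = 12*(-249 - 9)**2 = 12*(-258)**2 = 12*66564 = 798768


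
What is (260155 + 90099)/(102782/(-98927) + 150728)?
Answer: 17324788729/7455483037 ≈ 2.3238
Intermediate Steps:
(260155 + 90099)/(102782/(-98927) + 150728) = 350254/(102782*(-1/98927) + 150728) = 350254/(-102782/98927 + 150728) = 350254/(14910966074/98927) = 350254*(98927/14910966074) = 17324788729/7455483037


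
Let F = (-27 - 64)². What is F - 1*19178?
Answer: -10897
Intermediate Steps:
F = 8281 (F = (-91)² = 8281)
F - 1*19178 = 8281 - 1*19178 = 8281 - 19178 = -10897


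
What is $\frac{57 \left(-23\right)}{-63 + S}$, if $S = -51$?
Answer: $\frac{23}{2} \approx 11.5$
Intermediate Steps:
$\frac{57 \left(-23\right)}{-63 + S} = \frac{57 \left(-23\right)}{-63 - 51} = - \frac{1311}{-114} = \left(-1311\right) \left(- \frac{1}{114}\right) = \frac{23}{2}$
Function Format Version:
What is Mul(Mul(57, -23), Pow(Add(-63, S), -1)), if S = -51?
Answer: Rational(23, 2) ≈ 11.500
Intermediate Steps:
Mul(Mul(57, -23), Pow(Add(-63, S), -1)) = Mul(Mul(57, -23), Pow(Add(-63, -51), -1)) = Mul(-1311, Pow(-114, -1)) = Mul(-1311, Rational(-1, 114)) = Rational(23, 2)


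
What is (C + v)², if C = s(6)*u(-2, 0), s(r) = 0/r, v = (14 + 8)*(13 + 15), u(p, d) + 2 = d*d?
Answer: 379456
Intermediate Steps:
u(p, d) = -2 + d² (u(p, d) = -2 + d*d = -2 + d²)
v = 616 (v = 22*28 = 616)
s(r) = 0
C = 0 (C = 0*(-2 + 0²) = 0*(-2 + 0) = 0*(-2) = 0)
(C + v)² = (0 + 616)² = 616² = 379456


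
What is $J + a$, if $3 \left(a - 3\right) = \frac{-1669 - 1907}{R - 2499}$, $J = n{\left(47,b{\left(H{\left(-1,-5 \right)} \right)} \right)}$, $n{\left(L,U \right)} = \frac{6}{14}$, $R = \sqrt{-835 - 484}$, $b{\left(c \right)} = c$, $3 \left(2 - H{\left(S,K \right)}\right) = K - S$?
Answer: $\frac{21345417}{5465530} + \frac{149 i \sqrt{1319}}{780790} \approx 3.9055 + 0.0069307 i$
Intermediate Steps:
$H{\left(S,K \right)} = 2 - \frac{K}{3} + \frac{S}{3}$ ($H{\left(S,K \right)} = 2 - \frac{K - S}{3} = 2 - \left(- \frac{S}{3} + \frac{K}{3}\right) = 2 - \frac{K}{3} + \frac{S}{3}$)
$R = i \sqrt{1319}$ ($R = \sqrt{-1319} = i \sqrt{1319} \approx 36.318 i$)
$n{\left(L,U \right)} = \frac{3}{7}$ ($n{\left(L,U \right)} = 6 \cdot \frac{1}{14} = \frac{3}{7}$)
$J = \frac{3}{7} \approx 0.42857$
$a = 3 - \frac{1192}{-2499 + i \sqrt{1319}}$ ($a = 3 + \frac{\left(-1669 - 1907\right) \frac{1}{i \sqrt{1319} - 2499}}{3} = 3 + \frac{\left(-3576\right) \frac{1}{-2499 + i \sqrt{1319}}}{3} = 3 - \frac{1192}{-2499 + i \sqrt{1319}} \approx 3.4769 + 0.0069307 i$)
$J + a = \frac{3}{7} + \left(\frac{2714721}{780790} + \frac{149 i \sqrt{1319}}{780790}\right) = \frac{21345417}{5465530} + \frac{149 i \sqrt{1319}}{780790}$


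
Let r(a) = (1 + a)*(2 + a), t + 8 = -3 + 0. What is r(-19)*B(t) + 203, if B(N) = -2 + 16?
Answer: 4487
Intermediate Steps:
t = -11 (t = -8 + (-3 + 0) = -8 - 3 = -11)
B(N) = 14
r(-19)*B(t) + 203 = (2 + (-19)² + 3*(-19))*14 + 203 = (2 + 361 - 57)*14 + 203 = 306*14 + 203 = 4284 + 203 = 4487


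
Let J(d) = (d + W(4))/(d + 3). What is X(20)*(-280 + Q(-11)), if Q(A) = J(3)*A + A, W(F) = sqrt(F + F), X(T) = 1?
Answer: -593/2 - 11*sqrt(2)/3 ≈ -301.69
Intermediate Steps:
W(F) = sqrt(2)*sqrt(F) (W(F) = sqrt(2*F) = sqrt(2)*sqrt(F))
J(d) = (d + 2*sqrt(2))/(3 + d) (J(d) = (d + sqrt(2)*sqrt(4))/(d + 3) = (d + sqrt(2)*2)/(3 + d) = (d + 2*sqrt(2))/(3 + d))
Q(A) = A + A*(1/2 + sqrt(2)/3) (Q(A) = ((3 + 2*sqrt(2))/(3 + 3))*A + A = ((3 + 2*sqrt(2))/6)*A + A = (1/2 + sqrt(2)/3)*A + A = A*(1/2 + sqrt(2)/3) + A = A + A*(1/2 + sqrt(2)/3))
X(20)*(-280 + Q(-11)) = 1*(-280 + (1/6)*(-11)*(9 + 2*sqrt(2))) = 1*(-280 + (-33/2 - 11*sqrt(2)/3)) = 1*(-593/2 - 11*sqrt(2)/3) = -593/2 - 11*sqrt(2)/3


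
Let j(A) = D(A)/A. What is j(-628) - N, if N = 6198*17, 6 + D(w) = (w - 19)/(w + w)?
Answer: -83109322199/788768 ≈ -1.0537e+5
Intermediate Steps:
D(w) = -6 + (-19 + w)/(2*w) (D(w) = -6 + (w - 19)/(w + w) = -6 + (-19 + w)/((2*w)) = -6 + (-19 + w)*(1/(2*w)) = -6 + (-19 + w)/(2*w))
N = 105366
j(A) = (-19 - 11*A)/(2*A**2) (j(A) = ((-19 - 11*A)/(2*A))/A = (-19 - 11*A)/(2*A**2))
j(-628) - N = (1/2)*(-19 - 11*(-628))/(-628)**2 - 1*105366 = (1/2)*(1/394384)*(-19 + 6908) - 105366 = (1/2)*(1/394384)*6889 - 105366 = 6889/788768 - 105366 = -83109322199/788768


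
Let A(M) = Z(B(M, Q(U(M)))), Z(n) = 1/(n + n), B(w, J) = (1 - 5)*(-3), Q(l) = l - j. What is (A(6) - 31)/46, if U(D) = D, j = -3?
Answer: -743/1104 ≈ -0.67301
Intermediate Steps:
Q(l) = 3 + l (Q(l) = l - 1*(-3) = l + 3 = 3 + l)
B(w, J) = 12 (B(w, J) = -4*(-3) = 12)
Z(n) = 1/(2*n)
A(M) = 1/24 (A(M) = (1/2)/12 = (1/2)*(1/12) = 1/24)
(A(6) - 31)/46 = (1/24 - 31)/46 = (1/46)*(-743/24) = -743/1104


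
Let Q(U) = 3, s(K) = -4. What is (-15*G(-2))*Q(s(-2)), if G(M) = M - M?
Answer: 0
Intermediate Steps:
G(M) = 0
(-15*G(-2))*Q(s(-2)) = -15*0*3 = 0*3 = 0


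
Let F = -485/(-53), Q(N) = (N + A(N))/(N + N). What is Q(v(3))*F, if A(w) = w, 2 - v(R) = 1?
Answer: 485/53 ≈ 9.1509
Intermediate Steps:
v(R) = 1 (v(R) = 2 - 1*1 = 2 - 1 = 1)
Q(N) = 1 (Q(N) = (N + N)/(N + N) = (2*N)/((2*N)) = (2*N)*(1/(2*N)) = 1)
F = 485/53 (F = -485*(-1/53) = 485/53 ≈ 9.1509)
Q(v(3))*F = 1*(485/53) = 485/53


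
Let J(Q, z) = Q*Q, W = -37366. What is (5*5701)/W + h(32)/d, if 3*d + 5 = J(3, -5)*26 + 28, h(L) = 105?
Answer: 4444505/9603062 ≈ 0.46282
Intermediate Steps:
J(Q, z) = Q²
d = 257/3 (d = -5/3 + (3²*26 + 28)/3 = -5/3 + (9*26 + 28)/3 = -5/3 + (234 + 28)/3 = -5/3 + (⅓)*262 = -5/3 + 262/3 = 257/3 ≈ 85.667)
(5*5701)/W + h(32)/d = (5*5701)/(-37366) + 105/(257/3) = 28505*(-1/37366) + 105*(3/257) = -28505/37366 + 315/257 = 4444505/9603062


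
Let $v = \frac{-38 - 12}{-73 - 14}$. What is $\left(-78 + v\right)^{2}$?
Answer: $\frac{45373696}{7569} \approx 5994.7$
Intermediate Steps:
$v = \frac{50}{87}$ ($v = - \frac{50}{-87} = \left(-50\right) \left(- \frac{1}{87}\right) = \frac{50}{87} \approx 0.57471$)
$\left(-78 + v\right)^{2} = \left(-78 + \frac{50}{87}\right)^{2} = \left(- \frac{6736}{87}\right)^{2} = \frac{45373696}{7569}$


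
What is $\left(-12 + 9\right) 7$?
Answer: $-21$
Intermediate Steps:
$\left(-12 + 9\right) 7 = \left(-3\right) 7 = -21$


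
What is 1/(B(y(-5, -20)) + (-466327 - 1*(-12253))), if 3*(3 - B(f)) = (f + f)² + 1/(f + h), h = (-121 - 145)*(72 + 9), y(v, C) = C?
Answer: -64698/29411991157 ≈ -2.1997e-6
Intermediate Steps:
h = -21546 (h = -266*81 = -21546)
B(f) = 3 - 4*f²/3 - 1/(3*(-21546 + f)) (B(f) = 3 - ((f + f)² + 1/(f - 21546))/3 = 3 - ((2*f)² + 1/(-21546 + f))/3 = 3 - (4*f² + 1/(-21546 + f))/3 = 3 - (1/(-21546 + f) + 4*f²)/3 = 3 + (-4*f²/3 - 1/(3*(-21546 + f))) = 3 - 4*f²/3 - 1/(3*(-21546 + f)))
1/(B(y(-5, -20)) + (-466327 - 1*(-12253))) = 1/((-193915 - 4*(-20)³ + 9*(-20) + 86184*(-20)²)/(3*(-21546 - 20)) + (-466327 - 1*(-12253))) = 1/((⅓)*(-193915 - 4*(-8000) - 180 + 86184*400)/(-21566) + (-466327 + 12253)) = 1/((⅓)*(-1/21566)*(-193915 + 32000 - 180 + 34473600) - 454074) = 1/((⅓)*(-1/21566)*34311505 - 454074) = 1/(-34311505/64698 - 454074) = 1/(-29411991157/64698) = -64698/29411991157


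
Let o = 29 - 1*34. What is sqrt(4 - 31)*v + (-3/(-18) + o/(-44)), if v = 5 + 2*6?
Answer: 37/132 + 51*I*sqrt(3) ≈ 0.2803 + 88.335*I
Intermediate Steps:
o = -5 (o = 29 - 34 = -5)
v = 17 (v = 5 + 12 = 17)
sqrt(4 - 31)*v + (-3/(-18) + o/(-44)) = sqrt(4 - 31)*17 + (-3/(-18) - 5/(-44)) = sqrt(-27)*17 + (-3*(-1/18) - 5*(-1/44)) = (3*I*sqrt(3))*17 + (1/6 + 5/44) = 51*I*sqrt(3) + 37/132 = 37/132 + 51*I*sqrt(3)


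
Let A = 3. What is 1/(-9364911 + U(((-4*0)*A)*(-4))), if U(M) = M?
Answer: -1/9364911 ≈ -1.0678e-7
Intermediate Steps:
1/(-9364911 + U(((-4*0)*A)*(-4))) = 1/(-9364911 + (-4*0*3)*(-4)) = 1/(-9364911 + (0*3)*(-4)) = 1/(-9364911 + 0*(-4)) = 1/(-9364911 + 0) = 1/(-9364911) = -1/9364911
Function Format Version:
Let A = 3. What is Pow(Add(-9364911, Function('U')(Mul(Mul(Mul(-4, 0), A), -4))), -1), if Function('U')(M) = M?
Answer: Rational(-1, 9364911) ≈ -1.0678e-7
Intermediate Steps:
Pow(Add(-9364911, Function('U')(Mul(Mul(Mul(-4, 0), A), -4))), -1) = Pow(Add(-9364911, Mul(Mul(Mul(-4, 0), 3), -4)), -1) = Pow(Add(-9364911, Mul(Mul(0, 3), -4)), -1) = Pow(Add(-9364911, Mul(0, -4)), -1) = Pow(Add(-9364911, 0), -1) = Pow(-9364911, -1) = Rational(-1, 9364911)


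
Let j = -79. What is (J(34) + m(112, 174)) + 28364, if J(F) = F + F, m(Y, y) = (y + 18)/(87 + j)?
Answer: 28456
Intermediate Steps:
m(Y, y) = 9/4 + y/8 (m(Y, y) = (y + 18)/(87 - 79) = (18 + y)/8 = (18 + y)*(1/8) = 9/4 + y/8)
J(F) = 2*F
(J(34) + m(112, 174)) + 28364 = (2*34 + (9/4 + (1/8)*174)) + 28364 = (68 + (9/4 + 87/4)) + 28364 = (68 + 24) + 28364 = 92 + 28364 = 28456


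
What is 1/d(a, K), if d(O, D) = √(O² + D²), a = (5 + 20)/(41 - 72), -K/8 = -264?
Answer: 31*√4286583409/4286583409 ≈ 0.00047348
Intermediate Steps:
K = 2112 (K = -8*(-264) = 2112)
a = -25/31 (a = 25/(-31) = 25*(-1/31) = -25/31 ≈ -0.80645)
d(O, D) = √(D² + O²)
1/d(a, K) = 1/(√(2112² + (-25/31)²)) = 1/(√(4460544 + 625/961)) = 1/(√(4286583409/961)) = 1/(√4286583409/31) = 31*√4286583409/4286583409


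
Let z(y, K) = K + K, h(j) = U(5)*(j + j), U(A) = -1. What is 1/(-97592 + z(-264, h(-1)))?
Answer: -1/97588 ≈ -1.0247e-5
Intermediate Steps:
h(j) = -2*j (h(j) = -(j + j) = -2*j)
z(y, K) = 2*K
1/(-97592 + z(-264, h(-1))) = 1/(-97592 + 2*(-2*(-1))) = 1/(-97592 + 2*2) = 1/(-97592 + 4) = 1/(-97588) = -1/97588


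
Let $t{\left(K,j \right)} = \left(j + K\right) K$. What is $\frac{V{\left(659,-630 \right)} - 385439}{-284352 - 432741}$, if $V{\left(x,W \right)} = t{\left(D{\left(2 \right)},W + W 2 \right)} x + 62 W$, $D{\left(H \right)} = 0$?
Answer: $\frac{424499}{717093} \approx 0.59197$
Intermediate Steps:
$t{\left(K,j \right)} = K \left(K + j\right)$ ($t{\left(K,j \right)} = \left(K + j\right) K = K \left(K + j\right)$)
$V{\left(x,W \right)} = 62 W$ ($V{\left(x,W \right)} = 0 \left(0 + \left(W + W 2\right)\right) x + 62 W = 0 \left(0 + \left(W + 2 W\right)\right) x + 62 W = 0 \left(0 + 3 W\right) x + 62 W = 0 \cdot 3 W x + 62 W = 0 x + 62 W = 0 + 62 W = 62 W$)
$\frac{V{\left(659,-630 \right)} - 385439}{-284352 - 432741} = \frac{62 \left(-630\right) - 385439}{-284352 - 432741} = \frac{-39060 - 385439}{-717093} = \left(-424499\right) \left(- \frac{1}{717093}\right) = \frac{424499}{717093}$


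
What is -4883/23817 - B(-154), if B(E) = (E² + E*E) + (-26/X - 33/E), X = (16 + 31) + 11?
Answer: -458653025147/9669702 ≈ -47432.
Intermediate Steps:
X = 58 (X = 47 + 11 = 58)
B(E) = -13/29 - 33/E + 2*E² (B(E) = (E² + E*E) + (-26/58 - 33/E) = (E² + E²) + (-26*1/58 - 33/E) = 2*E² + (-13/29 - 33/E) = -13/29 - 33/E + 2*E²)
-4883/23817 - B(-154) = -4883/23817 - (-13/29 - 33/(-154) + 2*(-154)²) = -4883*1/23817 - (-13/29 - 33*(-1/154) + 2*23716) = -4883/23817 - (-13/29 + 3/14 + 47432) = -4883/23817 - 1*19257297/406 = -4883/23817 - 19257297/406 = -458653025147/9669702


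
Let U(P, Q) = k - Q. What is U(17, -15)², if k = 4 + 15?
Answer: 1156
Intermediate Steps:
k = 19
U(P, Q) = 19 - Q
U(17, -15)² = (19 - 1*(-15))² = (19 + 15)² = 34² = 1156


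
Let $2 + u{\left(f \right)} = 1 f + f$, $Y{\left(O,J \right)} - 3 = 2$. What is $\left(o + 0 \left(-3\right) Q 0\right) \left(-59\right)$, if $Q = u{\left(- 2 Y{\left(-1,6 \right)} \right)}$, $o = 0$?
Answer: $0$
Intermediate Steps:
$Y{\left(O,J \right)} = 5$ ($Y{\left(O,J \right)} = 3 + 2 = 5$)
$u{\left(f \right)} = -2 + 2 f$ ($u{\left(f \right)} = -2 + \left(1 f + f\right) = -2 + \left(f + f\right) = -2 + 2 f$)
$Q = -22$ ($Q = -2 + 2 \left(\left(-2\right) 5\right) = -2 + 2 \left(-10\right) = -2 - 20 = -22$)
$\left(o + 0 \left(-3\right) Q 0\right) \left(-59\right) = \left(0 + 0 \left(-3\right) \left(-22\right) 0\right) \left(-59\right) = \left(0 + 0 \left(-22\right) 0\right) \left(-59\right) = \left(0 + 0 \cdot 0\right) \left(-59\right) = \left(0 + 0\right) \left(-59\right) = 0 \left(-59\right) = 0$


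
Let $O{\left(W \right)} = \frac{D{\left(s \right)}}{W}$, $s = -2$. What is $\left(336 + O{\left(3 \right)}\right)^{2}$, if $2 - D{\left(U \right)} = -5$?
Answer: $\frac{1030225}{9} \approx 1.1447 \cdot 10^{5}$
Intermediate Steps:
$D{\left(U \right)} = 7$ ($D{\left(U \right)} = 2 - -5 = 2 + 5 = 7$)
$O{\left(W \right)} = \frac{7}{W}$
$\left(336 + O{\left(3 \right)}\right)^{2} = \left(336 + \frac{7}{3}\right)^{2} = \left(\frac{1015}{3}\right)^{2} = \frac{1030225}{9}$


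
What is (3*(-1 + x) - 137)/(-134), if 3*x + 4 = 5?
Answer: 139/134 ≈ 1.0373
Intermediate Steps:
x = ⅓ (x = -4/3 + (⅓)*5 = -4/3 + 5/3 = ⅓ ≈ 0.33333)
(3*(-1 + x) - 137)/(-134) = (3*(-1 + ⅓) - 137)/(-134) = (3*(-⅔) - 137)*(-1/134) = (-2 - 137)*(-1/134) = -139*(-1/134) = 139/134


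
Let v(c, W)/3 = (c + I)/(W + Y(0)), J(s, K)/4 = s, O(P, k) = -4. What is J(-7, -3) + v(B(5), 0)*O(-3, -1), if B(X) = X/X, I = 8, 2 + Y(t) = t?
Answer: 26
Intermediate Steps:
Y(t) = -2 + t
J(s, K) = 4*s
B(X) = 1
v(c, W) = 3*(8 + c)/(-2 + W) (v(c, W) = 3*((c + 8)/(W + (-2 + 0))) = 3*((8 + c)/(W - 2)) = 3*((8 + c)/(-2 + W)) = 3*(8 + c)/(-2 + W))
J(-7, -3) + v(B(5), 0)*O(-3, -1) = 4*(-7) + (3*(8 + 1)/(-2 + 0))*(-4) = -28 + (3*9/(-2))*(-4) = -28 + (3*(-1/2)*9)*(-4) = -28 - 27/2*(-4) = -28 + 54 = 26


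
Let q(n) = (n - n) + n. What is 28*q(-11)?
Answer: -308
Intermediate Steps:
q(n) = n (q(n) = 0 + n = n)
28*q(-11) = 28*(-11) = -308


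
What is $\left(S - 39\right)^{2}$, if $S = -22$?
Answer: $3721$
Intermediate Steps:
$\left(S - 39\right)^{2} = \left(-22 - 39\right)^{2} = \left(-61\right)^{2} = 3721$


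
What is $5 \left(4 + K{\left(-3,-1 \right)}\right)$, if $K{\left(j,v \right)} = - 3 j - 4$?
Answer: $45$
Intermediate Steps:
$K{\left(j,v \right)} = -4 - 3 j$ ($K{\left(j,v \right)} = - 3 j - 4 = -4 - 3 j$)
$5 \left(4 + K{\left(-3,-1 \right)}\right) = 5 \left(4 - -5\right) = 5 \left(4 + \left(-4 + 9\right)\right) = 5 \left(4 + 5\right) = 5 \cdot 9 = 45$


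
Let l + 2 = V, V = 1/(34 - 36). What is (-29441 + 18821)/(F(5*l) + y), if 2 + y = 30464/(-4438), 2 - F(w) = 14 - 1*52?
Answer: -112218/329 ≈ -341.09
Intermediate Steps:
V = -1/2 (V = 1/(-2) = -1/2 ≈ -0.50000)
l = -5/2 (l = -2 - 1/2 = -5/2 ≈ -2.5000)
F(w) = 40 (F(w) = 2 - (14 - 1*52) = 2 - (14 - 52) = 2 - 1*(-38) = 2 + 38 = 40)
y = -2810/317 (y = -2 + 30464/(-4438) = -2 + 30464*(-1/4438) = -2 - 2176/317 = -2810/317 ≈ -8.8643)
(-29441 + 18821)/(F(5*l) + y) = (-29441 + 18821)/(40 - 2810/317) = -10620/9870/317 = -10620*317/9870 = -112218/329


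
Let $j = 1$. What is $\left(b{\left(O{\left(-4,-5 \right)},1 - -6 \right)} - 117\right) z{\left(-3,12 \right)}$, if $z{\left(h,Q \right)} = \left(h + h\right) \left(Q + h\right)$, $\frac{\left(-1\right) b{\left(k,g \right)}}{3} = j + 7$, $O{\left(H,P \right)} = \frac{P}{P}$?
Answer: $7614$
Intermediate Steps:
$O{\left(H,P \right)} = 1$
$b{\left(k,g \right)} = -24$ ($b{\left(k,g \right)} = - 3 \left(1 + 7\right) = \left(-3\right) 8 = -24$)
$z{\left(h,Q \right)} = 2 h \left(Q + h\right)$
$\left(b{\left(O{\left(-4,-5 \right)},1 - -6 \right)} - 117\right) z{\left(-3,12 \right)} = \left(-24 - 117\right) 2 \left(-3\right) \left(12 - 3\right) = - 141 \cdot 2 \left(-3\right) 9 = \left(-141\right) \left(-54\right) = 7614$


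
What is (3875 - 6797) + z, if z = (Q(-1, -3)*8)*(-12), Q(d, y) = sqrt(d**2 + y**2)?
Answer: -2922 - 96*sqrt(10) ≈ -3225.6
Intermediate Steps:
z = -96*sqrt(10) (z = (sqrt((-1)**2 + (-3)**2)*8)*(-12) = (sqrt(1 + 9)*8)*(-12) = (sqrt(10)*8)*(-12) = (8*sqrt(10))*(-12) = -96*sqrt(10) ≈ -303.58)
(3875 - 6797) + z = (3875 - 6797) - 96*sqrt(10) = -2922 - 96*sqrt(10)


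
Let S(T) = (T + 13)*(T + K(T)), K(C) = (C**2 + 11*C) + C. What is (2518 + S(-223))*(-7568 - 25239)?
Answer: 322551272074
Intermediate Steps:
K(C) = C**2 + 12*C
S(T) = (13 + T)*(T + T*(12 + T)) (S(T) = (T + 13)*(T + T*(12 + T)) = (13 + T)*(T + T*(12 + T)))
(2518 + S(-223))*(-7568 - 25239) = (2518 - 223*(169 + (-223)**2 + 26*(-223)))*(-7568 - 25239) = (2518 - 223*(169 + 49729 - 5798))*(-32807) = (2518 - 223*44100)*(-32807) = (2518 - 9834300)*(-32807) = -9831782*(-32807) = 322551272074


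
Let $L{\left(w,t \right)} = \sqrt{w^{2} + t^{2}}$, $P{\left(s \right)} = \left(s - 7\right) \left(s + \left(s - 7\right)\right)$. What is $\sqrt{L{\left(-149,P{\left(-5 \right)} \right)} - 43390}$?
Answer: $\sqrt{-43390 + \sqrt{63817}} \approx 207.7 i$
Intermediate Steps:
$P{\left(s \right)} = \left(-7 + s\right) \left(-7 + 2 s\right)$ ($P{\left(s \right)} = \left(-7 + s\right) \left(s + \left(s - 7\right)\right) = \left(-7 + s\right) \left(s + \left(-7 + s\right)\right) = \left(-7 + s\right) \left(-7 + 2 s\right)$)
$L{\left(w,t \right)} = \sqrt{t^{2} + w^{2}}$
$\sqrt{L{\left(-149,P{\left(-5 \right)} \right)} - 43390} = \sqrt{\sqrt{\left(49 - -105 + 2 \left(-5\right)^{2}\right)^{2} + \left(-149\right)^{2}} - 43390} = \sqrt{\sqrt{\left(49 + 105 + 2 \cdot 25\right)^{2} + 22201} - 43390} = \sqrt{\sqrt{\left(49 + 105 + 50\right)^{2} + 22201} - 43390} = \sqrt{\sqrt{204^{2} + 22201} - 43390} = \sqrt{\sqrt{41616 + 22201} - 43390} = \sqrt{\sqrt{63817} - 43390} = \sqrt{-43390 + \sqrt{63817}}$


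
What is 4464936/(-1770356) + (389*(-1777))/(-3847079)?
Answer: -569757058067/243239263933 ≈ -2.3424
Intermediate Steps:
4464936/(-1770356) + (389*(-1777))/(-3847079) = 4464936*(-1/1770356) - 691253*(-1/3847079) = -159462/63227 + 691253/3847079 = -569757058067/243239263933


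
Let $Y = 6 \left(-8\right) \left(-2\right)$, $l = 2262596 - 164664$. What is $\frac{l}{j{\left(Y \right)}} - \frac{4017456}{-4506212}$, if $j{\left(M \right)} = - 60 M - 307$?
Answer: $- \frac{2357338112008}{6834797051} \approx -344.9$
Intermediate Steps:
$l = 2097932$
$Y = 96$ ($Y = \left(-48\right) \left(-2\right) = 96$)
$j{\left(M \right)} = -307 - 60 M$
$\frac{l}{j{\left(Y \right)}} - \frac{4017456}{-4506212} = \frac{2097932}{-307 - 5760} - \frac{4017456}{-4506212} = \frac{2097932}{-307 - 5760} - - \frac{1004364}{1126553} = \frac{2097932}{-6067} + \frac{1004364}{1126553} = 2097932 \left(- \frac{1}{6067}\right) + \frac{1004364}{1126553} = - \frac{2097932}{6067} + \frac{1004364}{1126553} = - \frac{2357338112008}{6834797051}$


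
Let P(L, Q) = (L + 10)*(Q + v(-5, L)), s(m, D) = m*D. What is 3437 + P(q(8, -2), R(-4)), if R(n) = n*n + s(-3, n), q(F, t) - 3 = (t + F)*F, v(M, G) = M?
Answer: 4840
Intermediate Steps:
s(m, D) = D*m
q(F, t) = 3 + F*(F + t) (q(F, t) = 3 + (t + F)*F = 3 + (F + t)*F = 3 + F*(F + t))
R(n) = n² - 3*n (R(n) = n*n + n*(-3) = n² - 3*n)
P(L, Q) = (-5 + Q)*(10 + L) (P(L, Q) = (L + 10)*(Q - 5) = (10 + L)*(-5 + Q) = (-5 + Q)*(10 + L))
3437 + P(q(8, -2), R(-4)) = 3437 + (-50 - 5*(3 + 8² + 8*(-2)) + 10*(-4*(-3 - 4)) + (3 + 8² + 8*(-2))*(-4*(-3 - 4))) = 3437 + (-50 - 5*(3 + 64 - 16) + 10*(-4*(-7)) + (3 + 64 - 16)*(-4*(-7))) = 3437 + (-50 - 5*51 + 10*28 + 51*28) = 3437 + (-50 - 255 + 280 + 1428) = 3437 + 1403 = 4840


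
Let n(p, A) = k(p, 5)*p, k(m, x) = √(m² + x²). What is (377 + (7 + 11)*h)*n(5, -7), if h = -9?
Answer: 5375*√2 ≈ 7601.4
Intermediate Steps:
n(p, A) = p*√(25 + p²) (n(p, A) = √(p² + 5²)*p = √(p² + 25)*p = √(25 + p²)*p = p*√(25 + p²))
(377 + (7 + 11)*h)*n(5, -7) = (377 + (7 + 11)*(-9))*(5*√(25 + 5²)) = (377 + 18*(-9))*(5*√(25 + 25)) = (377 - 162)*(5*√50) = 215*(5*(5*√2)) = 215*(25*√2) = 5375*√2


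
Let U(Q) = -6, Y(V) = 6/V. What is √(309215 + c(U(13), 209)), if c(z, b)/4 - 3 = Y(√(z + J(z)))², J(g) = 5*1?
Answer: √309083 ≈ 555.95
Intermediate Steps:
J(g) = 5
c(z, b) = 12 + 144/(5 + z) (c(z, b) = 12 + 4*(6/(√(z + 5)))² = 12 + 4*(6/(√(5 + z)))² = 12 + 4*(6/√(5 + z))² = 12 + 4*(36/(5 + z)) = 12 + 144/(5 + z))
√(309215 + c(U(13), 209)) = √(309215 + 12*(17 - 6)/(5 - 6)) = √(309215 + 12*11/(-1)) = √(309215 + 12*(-1)*11) = √(309215 - 132) = √309083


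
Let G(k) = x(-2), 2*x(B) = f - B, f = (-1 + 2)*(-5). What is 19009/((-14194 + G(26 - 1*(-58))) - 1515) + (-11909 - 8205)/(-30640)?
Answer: -266434763/481369720 ≈ -0.55349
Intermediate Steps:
f = -5 (f = 1*(-5) = -5)
x(B) = -5/2 - B/2 (x(B) = (-5 - B)/2 = -5/2 - B/2)
G(k) = -3/2 (G(k) = -5/2 - ½*(-2) = -5/2 + 1 = -3/2)
19009/((-14194 + G(26 - 1*(-58))) - 1515) + (-11909 - 8205)/(-30640) = 19009/((-14194 - 3/2) - 1515) + (-11909 - 8205)/(-30640) = 19009/(-28391/2 - 1515) - 20114*(-1/30640) = 19009/(-31421/2) + 10057/15320 = 19009*(-2/31421) + 10057/15320 = -38018/31421 + 10057/15320 = -266434763/481369720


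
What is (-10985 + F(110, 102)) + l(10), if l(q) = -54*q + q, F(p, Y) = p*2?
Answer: -11295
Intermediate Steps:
F(p, Y) = 2*p
l(q) = -53*q
(-10985 + F(110, 102)) + l(10) = (-10985 + 2*110) - 53*10 = (-10985 + 220) - 530 = -10765 - 530 = -11295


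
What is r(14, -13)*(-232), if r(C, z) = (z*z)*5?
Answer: -196040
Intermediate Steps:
r(C, z) = 5*z**2 (r(C, z) = z**2*5 = 5*z**2)
r(14, -13)*(-232) = (5*(-13)**2)*(-232) = (5*169)*(-232) = 845*(-232) = -196040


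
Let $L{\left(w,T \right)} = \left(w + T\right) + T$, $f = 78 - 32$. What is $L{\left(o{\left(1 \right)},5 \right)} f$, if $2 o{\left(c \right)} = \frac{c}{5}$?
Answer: $\frac{2323}{5} \approx 464.6$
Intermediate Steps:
$f = 46$
$o{\left(c \right)} = \frac{c}{10}$ ($o{\left(c \right)} = \frac{c \frac{1}{5}}{2} = \frac{\frac{1}{5} c}{2} = \frac{c}{10}$)
$L{\left(w,T \right)} = w + 2 T$ ($L{\left(w,T \right)} = \left(T + w\right) + T = w + 2 T$)
$L{\left(o{\left(1 \right)},5 \right)} f = \left(\frac{1}{10} \cdot 1 + 2 \cdot 5\right) 46 = \left(\frac{1}{10} + 10\right) 46 = \frac{101}{10} \cdot 46 = \frac{2323}{5}$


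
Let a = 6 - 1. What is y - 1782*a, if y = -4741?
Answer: -13651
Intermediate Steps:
a = 5
y - 1782*a = -4741 - 1782*5 = -4741 - 8910 = -13651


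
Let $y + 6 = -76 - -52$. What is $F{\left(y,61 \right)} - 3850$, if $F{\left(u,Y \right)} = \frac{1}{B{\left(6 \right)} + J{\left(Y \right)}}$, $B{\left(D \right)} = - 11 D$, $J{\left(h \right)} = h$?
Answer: $- \frac{19251}{5} \approx -3850.2$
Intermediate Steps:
$y = -30$ ($y = -6 - 24 = -30$)
$F{\left(u,Y \right)} = \frac{1}{-66 + Y}$ ($F{\left(u,Y \right)} = \frac{1}{\left(-11\right) 6 + Y} = \frac{1}{-66 + Y}$)
$F{\left(y,61 \right)} - 3850 = \frac{1}{-66 + 61} - 3850 = \frac{1}{-5} - 3850 = - \frac{1}{5} - 3850 = - \frac{19251}{5}$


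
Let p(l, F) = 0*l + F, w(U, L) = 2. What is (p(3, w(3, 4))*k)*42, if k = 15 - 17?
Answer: -168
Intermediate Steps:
p(l, F) = F (p(l, F) = 0 + F = F)
k = -2
(p(3, w(3, 4))*k)*42 = (2*(-2))*42 = -4*42 = -168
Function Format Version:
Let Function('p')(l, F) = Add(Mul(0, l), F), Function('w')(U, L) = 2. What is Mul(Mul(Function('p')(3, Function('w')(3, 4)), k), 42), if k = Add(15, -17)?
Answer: -168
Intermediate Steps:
Function('p')(l, F) = F (Function('p')(l, F) = Add(0, F) = F)
k = -2
Mul(Mul(Function('p')(3, Function('w')(3, 4)), k), 42) = Mul(Mul(2, -2), 42) = Mul(-4, 42) = -168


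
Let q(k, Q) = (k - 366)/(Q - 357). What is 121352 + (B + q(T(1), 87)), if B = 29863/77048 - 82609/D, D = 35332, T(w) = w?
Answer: 2229862892221519/18375254568 ≈ 1.2135e+5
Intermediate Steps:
q(k, Q) = (-366 + k)/(-357 + Q)
B = -1327434679/680564984 (B = 29863/77048 - 82609/35332 = -1327434679/680564984 ≈ -1.9505)
121352 + (B + q(T(1), 87)) = 121352 + (-1327434679/680564984 + (-366 + 1)/(-357 + 87)) = 121352 + (-1327434679/680564984 - 365/(-270)) = 121352 + (-1327434679/680564984 - 1/270*(-365)) = 121352 + (-1327434679/680564984 + 73/54) = 121352 - 11000114417/18375254568 = 2229862892221519/18375254568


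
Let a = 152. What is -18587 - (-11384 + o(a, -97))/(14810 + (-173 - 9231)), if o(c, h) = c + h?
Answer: -100469993/5406 ≈ -18585.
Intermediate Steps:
-18587 - (-11384 + o(a, -97))/(14810 + (-173 - 9231)) = -18587 - (-11384 + (152 - 97))/(14810 + (-173 - 9231)) = -18587 - (-11384 + 55)/(14810 - 9404) = -18587 - (-11329)/5406 = -18587 - 1*(-11329/5406) = -18587 + 11329/5406 = -100469993/5406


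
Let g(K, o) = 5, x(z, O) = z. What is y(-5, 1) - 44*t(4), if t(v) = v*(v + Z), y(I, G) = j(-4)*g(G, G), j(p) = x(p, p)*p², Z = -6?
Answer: 32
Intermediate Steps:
j(p) = p³ (j(p) = p*p² = p³)
y(I, G) = -320 (y(I, G) = (-4)³*5 = -64*5 = -320)
t(v) = v*(-6 + v) (t(v) = v*(v - 6) = v*(-6 + v))
y(-5, 1) - 44*t(4) = -320 - 176*(-6 + 4) = -320 - 176*(-2) = -320 - 44*(-8) = -320 + 352 = 32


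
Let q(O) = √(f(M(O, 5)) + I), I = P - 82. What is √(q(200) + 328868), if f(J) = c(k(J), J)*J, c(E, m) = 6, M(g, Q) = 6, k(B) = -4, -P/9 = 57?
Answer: √(328868 + I*√559) ≈ 573.47 + 0.021*I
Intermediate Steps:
P = -513 (P = -9*57 = -513)
f(J) = 6*J
I = -595 (I = -513 - 82 = -595)
q(O) = I*√559 (q(O) = √(6*6 - 595) = √(36 - 595) = √(-559) = I*√559)
√(q(200) + 328868) = √(I*√559 + 328868) = √(328868 + I*√559)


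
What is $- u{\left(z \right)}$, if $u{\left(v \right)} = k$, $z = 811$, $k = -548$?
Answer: $548$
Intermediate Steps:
$u{\left(v \right)} = -548$
$- u{\left(z \right)} = \left(-1\right) \left(-548\right) = 548$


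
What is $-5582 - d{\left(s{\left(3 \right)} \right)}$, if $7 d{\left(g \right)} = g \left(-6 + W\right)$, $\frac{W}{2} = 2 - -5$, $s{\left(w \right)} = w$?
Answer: $- \frac{39098}{7} \approx -5585.4$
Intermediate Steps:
$W = 14$ ($W = 2 \left(2 - -5\right) = 2 \left(2 + 5\right) = 2 \cdot 7 = 14$)
$d{\left(g \right)} = \frac{8 g}{7}$ ($d{\left(g \right)} = \frac{g \left(-6 + 14\right)}{7} = \frac{g 8}{7} = \frac{8 g}{7}$)
$-5582 - d{\left(s{\left(3 \right)} \right)} = -5582 - \frac{8}{7} \cdot 3 = -5582 - \frac{24}{7} = - \frac{39098}{7}$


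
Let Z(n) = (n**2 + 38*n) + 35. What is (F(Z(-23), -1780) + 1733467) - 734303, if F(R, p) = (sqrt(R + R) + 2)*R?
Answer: 998544 - 620*I*sqrt(155) ≈ 9.9854e+5 - 7718.9*I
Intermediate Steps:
Z(n) = 35 + n**2 + 38*n
F(R, p) = R*(2 + sqrt(2)*sqrt(R)) (F(R, p) = (sqrt(2*R) + 2)*R = (sqrt(2)*sqrt(R) + 2)*R = (2 + sqrt(2)*sqrt(R))*R = R*(2 + sqrt(2)*sqrt(R)))
(F(Z(-23), -1780) + 1733467) - 734303 = ((2*(35 + (-23)**2 + 38*(-23)) + sqrt(2)*(35 + (-23)**2 + 38*(-23))**(3/2)) + 1733467) - 734303 = ((2*(35 + 529 - 874) + sqrt(2)*(35 + 529 - 874)**(3/2)) + 1733467) - 734303 = ((2*(-310) + sqrt(2)*(-310)**(3/2)) + 1733467) - 734303 = ((-620 + sqrt(2)*(-310*I*sqrt(310))) + 1733467) - 734303 = ((-620 - 620*I*sqrt(155)) + 1733467) - 734303 = (1732847 - 620*I*sqrt(155)) - 734303 = 998544 - 620*I*sqrt(155)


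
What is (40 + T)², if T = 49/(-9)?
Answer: 96721/81 ≈ 1194.1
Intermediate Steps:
T = -49/9 (T = 49*(-⅑) = -49/9 ≈ -5.4444)
(40 + T)² = (40 - 49/9)² = (311/9)² = 96721/81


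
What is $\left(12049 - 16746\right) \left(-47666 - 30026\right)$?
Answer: $364919324$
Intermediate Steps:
$\left(12049 - 16746\right) \left(-47666 - 30026\right) = \left(-4697\right) \left(-77692\right) = 364919324$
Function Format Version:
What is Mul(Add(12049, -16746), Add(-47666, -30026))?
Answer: 364919324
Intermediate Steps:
Mul(Add(12049, -16746), Add(-47666, -30026)) = Mul(-4697, -77692) = 364919324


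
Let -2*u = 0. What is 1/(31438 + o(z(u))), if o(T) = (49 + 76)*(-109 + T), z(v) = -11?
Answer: 1/16438 ≈ 6.0835e-5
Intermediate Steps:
u = 0 (u = -1/2*0 = 0)
o(T) = -13625 + 125*T (o(T) = 125*(-109 + T) = -13625 + 125*T)
1/(31438 + o(z(u))) = 1/(31438 + (-13625 + 125*(-11))) = 1/(31438 + (-13625 - 1375)) = 1/(31438 - 15000) = 1/16438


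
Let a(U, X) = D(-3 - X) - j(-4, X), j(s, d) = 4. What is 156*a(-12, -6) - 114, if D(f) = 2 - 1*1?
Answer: -582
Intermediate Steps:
D(f) = 1 (D(f) = 2 - 1 = 1)
a(U, X) = -3 (a(U, X) = 1 - 1*4 = 1 - 4 = -3)
156*a(-12, -6) - 114 = 156*(-3) - 114 = -468 - 114 = -582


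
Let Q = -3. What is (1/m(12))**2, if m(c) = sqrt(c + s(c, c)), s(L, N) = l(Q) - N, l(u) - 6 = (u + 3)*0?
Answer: 1/6 ≈ 0.16667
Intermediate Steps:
l(u) = 6 (l(u) = 6 + (u + 3)*0 = 6 + (3 + u)*0 = 6 + 0 = 6)
s(L, N) = 6 - N
m(c) = sqrt(6) (m(c) = sqrt(c + (6 - c)) = sqrt(6))
(1/m(12))**2 = (1/(sqrt(6)))**2 = (sqrt(6)/6)**2 = 1/6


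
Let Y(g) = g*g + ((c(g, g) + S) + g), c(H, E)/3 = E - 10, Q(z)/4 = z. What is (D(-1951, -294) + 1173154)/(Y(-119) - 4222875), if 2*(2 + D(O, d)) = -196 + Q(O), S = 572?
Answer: -146144/526081 ≈ -0.27780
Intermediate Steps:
Q(z) = 4*z
c(H, E) = -30 + 3*E (c(H, E) = 3*(E - 10) = 3*(-10 + E) = -30 + 3*E)
D(O, d) = -100 + 2*O (D(O, d) = -2 + (-196 + 4*O)/2 = -2 + (-98 + 2*O) = -100 + 2*O)
Y(g) = 542 + g² + 4*g (Y(g) = g*g + (((-30 + 3*g) + 572) + g) = g² + ((542 + 3*g) + g) = g² + (542 + 4*g) = 542 + g² + 4*g)
(D(-1951, -294) + 1173154)/(Y(-119) - 4222875) = ((-100 + 2*(-1951)) + 1173154)/((542 + (-119)² + 4*(-119)) - 4222875) = ((-100 - 3902) + 1173154)/((542 + 14161 - 476) - 4222875) = (-4002 + 1173154)/(14227 - 4222875) = 1169152/(-4208648) = 1169152*(-1/4208648) = -146144/526081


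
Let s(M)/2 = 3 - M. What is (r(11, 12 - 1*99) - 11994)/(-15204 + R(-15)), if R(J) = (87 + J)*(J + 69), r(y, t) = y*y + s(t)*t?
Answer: 27533/11316 ≈ 2.4331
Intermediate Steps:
s(M) = 6 - 2*M (s(M) = 2*(3 - M) = 6 - 2*M)
r(y, t) = y² + t*(6 - 2*t) (r(y, t) = y*y + (6 - 2*t)*t = y² + t*(6 - 2*t))
R(J) = (69 + J)*(87 + J) (R(J) = (87 + J)*(69 + J) = (69 + J)*(87 + J))
(r(11, 12 - 1*99) - 11994)/(-15204 + R(-15)) = ((11² - 2*(12 - 1*99)*(-3 + (12 - 1*99))) - 11994)/(-15204 + (6003 + (-15)² + 156*(-15))) = ((121 - 2*(12 - 99)*(-3 + (12 - 99))) - 11994)/(-15204 + (6003 + 225 - 2340)) = ((121 - 2*(-87)*(-3 - 87)) - 11994)/(-15204 + 3888) = ((121 - 2*(-87)*(-90)) - 11994)/(-11316) = ((121 - 15660) - 11994)*(-1/11316) = (-15539 - 11994)*(-1/11316) = -27533*(-1/11316) = 27533/11316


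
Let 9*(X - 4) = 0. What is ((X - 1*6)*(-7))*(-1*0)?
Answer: 0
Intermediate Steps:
X = 4 (X = 4 + (1/9)*0 = 4 + 0 = 4)
((X - 1*6)*(-7))*(-1*0) = ((4 - 1*6)*(-7))*(-1*0) = ((4 - 6)*(-7))*0 = -2*(-7)*0 = 14*0 = 0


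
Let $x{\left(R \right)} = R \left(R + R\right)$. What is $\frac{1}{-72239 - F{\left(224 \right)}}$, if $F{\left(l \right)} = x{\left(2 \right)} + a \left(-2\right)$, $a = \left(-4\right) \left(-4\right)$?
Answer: $- \frac{1}{72215} \approx -1.3848 \cdot 10^{-5}$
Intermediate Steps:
$x{\left(R \right)} = 2 R^{2}$ ($x{\left(R \right)} = R 2 R = 2 R^{2}$)
$a = 16$
$F{\left(l \right)} = -24$ ($F{\left(l \right)} = 2 \cdot 2^{2} + 16 \left(-2\right) = 2 \cdot 4 - 32 = 8 - 32 = -24$)
$\frac{1}{-72239 - F{\left(224 \right)}} = \frac{1}{-72239 - -24} = \frac{1}{-72239 + 24} = \frac{1}{-72215} = - \frac{1}{72215}$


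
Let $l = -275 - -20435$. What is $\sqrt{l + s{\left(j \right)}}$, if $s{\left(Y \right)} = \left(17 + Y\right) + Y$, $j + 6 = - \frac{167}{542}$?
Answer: $\frac{6 \sqrt{41135903}}{271} \approx 142.0$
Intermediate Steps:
$l = 20160$ ($l = -275 + 20435 = 20160$)
$j = - \frac{3419}{542}$ ($j = -6 - \frac{167}{542} = - \frac{3419}{542} \approx -6.3081$)
$s{\left(Y \right)} = 17 + 2 Y$
$\sqrt{l + s{\left(j \right)}} = \sqrt{20160 + \left(17 + 2 \left(- \frac{3419}{542}\right)\right)} = \sqrt{20160 + \left(17 - \frac{3419}{271}\right)} = \sqrt{20160 + \frac{1188}{271}} = \sqrt{\frac{5464548}{271}} = \frac{6 \sqrt{41135903}}{271}$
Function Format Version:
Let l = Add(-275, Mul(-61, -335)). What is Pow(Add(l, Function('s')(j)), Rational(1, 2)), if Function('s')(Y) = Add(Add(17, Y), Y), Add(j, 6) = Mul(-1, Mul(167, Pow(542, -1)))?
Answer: Mul(Rational(6, 271), Pow(41135903, Rational(1, 2))) ≈ 142.00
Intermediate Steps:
l = 20160 (l = Add(-275, 20435) = 20160)
j = Rational(-3419, 542) (j = Add(-6, Mul(-1, Mul(167, Pow(542, -1)))) = Add(-6, Mul(-1, Mul(167, Rational(1, 542)))) = Add(-6, Mul(-1, Rational(167, 542))) = Add(-6, Rational(-167, 542)) = Rational(-3419, 542) ≈ -6.3081)
Function('s')(Y) = Add(17, Mul(2, Y))
Pow(Add(l, Function('s')(j)), Rational(1, 2)) = Pow(Add(20160, Add(17, Mul(2, Rational(-3419, 542)))), Rational(1, 2)) = Pow(Add(20160, Add(17, Rational(-3419, 271))), Rational(1, 2)) = Pow(Add(20160, Rational(1188, 271)), Rational(1, 2)) = Pow(Rational(5464548, 271), Rational(1, 2)) = Mul(Rational(6, 271), Pow(41135903, Rational(1, 2)))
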